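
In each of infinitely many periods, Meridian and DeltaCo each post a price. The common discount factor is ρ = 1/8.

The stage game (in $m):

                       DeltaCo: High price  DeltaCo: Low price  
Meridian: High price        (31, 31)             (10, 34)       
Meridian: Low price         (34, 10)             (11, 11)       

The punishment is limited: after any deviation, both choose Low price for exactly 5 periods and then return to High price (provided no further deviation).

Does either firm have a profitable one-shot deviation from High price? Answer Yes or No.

Comparing payoff streams over the 6 periods until play realigns: cooperate → 31(1+ρ+…+ρ^5); deviate → 34 + 11(ρ+…+ρ^5).
Cooperation is sustained iff (31−11)(ρ+…+ρ^5) ≥ 34−31.
ρ+…+ρ^5 = 1/8·(1−(1/8)^5)/(1−1/8) = 0.1429, and (34−31)/(31−11) = 0.1500.
0.1429 < 0.1500, so cooperation is not sustainable.

Yes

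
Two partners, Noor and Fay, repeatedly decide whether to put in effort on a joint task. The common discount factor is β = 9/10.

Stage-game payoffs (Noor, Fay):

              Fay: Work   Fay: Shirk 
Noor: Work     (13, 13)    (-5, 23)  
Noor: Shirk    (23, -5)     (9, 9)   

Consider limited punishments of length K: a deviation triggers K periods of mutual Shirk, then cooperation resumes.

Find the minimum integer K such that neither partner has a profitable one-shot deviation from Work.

4

Need Σ_{k=1}^{K} β^k ≥ (23−13)/(13−9) = 2.5000 at β = 9/10.
At K = 3 the sum is 2.4390 < 2.5000; at K = 4 it is 3.0951 ≥ 2.5000.
So the minimum punishment length is K = 4.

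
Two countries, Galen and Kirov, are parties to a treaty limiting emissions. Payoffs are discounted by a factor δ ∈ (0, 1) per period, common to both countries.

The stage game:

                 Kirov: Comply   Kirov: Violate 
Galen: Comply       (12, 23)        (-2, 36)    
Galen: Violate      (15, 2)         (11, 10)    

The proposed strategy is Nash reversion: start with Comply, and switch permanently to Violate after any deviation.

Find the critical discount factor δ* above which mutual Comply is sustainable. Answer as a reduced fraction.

Galen: cooperation gives 12 each period; deviation gives 15 once then 11 forever.
  12/(1−δ) ≥ 15 + 11δ/(1−δ) ⇒ δ ≥ 3/4.
Kirov: cooperation gives 23 each period; deviation gives 36 once then 10 forever.
  δ ≥ 13/26 = 1/2.
Both must hold, so the binding constraint is Galen's: δ ≥ 3/4.

3/4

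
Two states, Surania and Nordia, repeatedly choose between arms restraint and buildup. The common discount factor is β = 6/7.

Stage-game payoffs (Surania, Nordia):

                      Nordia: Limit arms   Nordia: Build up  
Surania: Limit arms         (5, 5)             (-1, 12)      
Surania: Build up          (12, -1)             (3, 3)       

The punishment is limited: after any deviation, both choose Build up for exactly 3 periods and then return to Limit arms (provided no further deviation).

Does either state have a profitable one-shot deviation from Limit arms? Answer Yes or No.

Yes

A one-shot deviation gives 12 now, then 3 for 3 periods, then back to 5.
Gain from deviating: (12−5) today; loss: (5−3) in each of the next 3 periods.
No-deviation condition: (5−3)(β+…+β^3) ≥ 12−5, i.e. β+…+β^3 ≥ 7/2.
At β = 6/7: β+…+β^3 = 2.2216 < 3.5000.
So cooperation is not sustainable.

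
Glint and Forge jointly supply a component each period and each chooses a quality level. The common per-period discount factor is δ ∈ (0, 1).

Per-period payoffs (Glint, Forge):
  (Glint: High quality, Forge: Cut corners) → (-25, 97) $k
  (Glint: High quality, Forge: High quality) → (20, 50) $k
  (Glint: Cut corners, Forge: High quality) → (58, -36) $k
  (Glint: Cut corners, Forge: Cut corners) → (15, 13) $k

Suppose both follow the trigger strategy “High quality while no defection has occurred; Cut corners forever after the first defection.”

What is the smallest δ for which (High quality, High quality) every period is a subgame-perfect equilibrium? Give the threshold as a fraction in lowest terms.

Glint's threshold: (58−20)/(58−15) = 38/43.
Forge's threshold: (97−50)/(97−13) = 47/84.
38/43 > 47/84, so Glint binds and δ* = 38/43.

38/43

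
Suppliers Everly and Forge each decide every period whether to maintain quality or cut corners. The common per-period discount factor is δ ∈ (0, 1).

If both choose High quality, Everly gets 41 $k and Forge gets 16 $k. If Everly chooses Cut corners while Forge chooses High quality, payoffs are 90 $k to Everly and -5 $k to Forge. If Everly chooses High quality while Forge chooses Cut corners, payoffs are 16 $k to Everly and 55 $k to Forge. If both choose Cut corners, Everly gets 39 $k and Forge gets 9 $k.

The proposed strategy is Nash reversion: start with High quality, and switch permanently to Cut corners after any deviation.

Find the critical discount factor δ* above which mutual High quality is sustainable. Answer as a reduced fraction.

49/51

Everly: cooperation gives 41 each period; deviation gives 90 once then 39 forever.
  41/(1−δ) ≥ 90 + 39δ/(1−δ) ⇒ δ ≥ 49/51.
Forge: cooperation gives 16 each period; deviation gives 55 once then 9 forever.
  δ ≥ 39/46.
Both must hold, so the binding constraint is Everly's: δ ≥ 49/51.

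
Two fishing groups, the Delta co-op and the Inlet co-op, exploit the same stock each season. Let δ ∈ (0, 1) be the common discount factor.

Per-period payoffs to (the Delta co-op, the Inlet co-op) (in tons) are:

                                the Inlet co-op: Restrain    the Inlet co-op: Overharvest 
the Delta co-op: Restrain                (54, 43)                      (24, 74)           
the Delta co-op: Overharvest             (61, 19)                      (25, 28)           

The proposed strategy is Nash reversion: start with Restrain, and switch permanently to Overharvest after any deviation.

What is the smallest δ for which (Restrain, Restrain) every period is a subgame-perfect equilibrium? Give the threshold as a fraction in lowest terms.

31/46

the Delta co-op's threshold: (61−54)/(61−25) = 7/36.
the Inlet co-op's threshold: (74−43)/(74−28) = 31/46.
7/36 < 31/46, so the Inlet co-op binds and δ* = 31/46.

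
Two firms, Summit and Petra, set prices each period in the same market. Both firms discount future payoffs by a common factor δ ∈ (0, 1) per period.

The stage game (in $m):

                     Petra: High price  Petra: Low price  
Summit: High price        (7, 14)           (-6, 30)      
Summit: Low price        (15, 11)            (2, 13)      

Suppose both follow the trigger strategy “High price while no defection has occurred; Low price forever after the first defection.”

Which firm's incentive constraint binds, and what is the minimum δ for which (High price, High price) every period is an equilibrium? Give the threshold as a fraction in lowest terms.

Petra; δ ≥ 16/17

Summit's threshold: (15−7)/(15−2) = 8/13.
Petra's threshold: (30−14)/(30−13) = 16/17.
8/13 < 16/17, so Petra binds and δ* = 16/17.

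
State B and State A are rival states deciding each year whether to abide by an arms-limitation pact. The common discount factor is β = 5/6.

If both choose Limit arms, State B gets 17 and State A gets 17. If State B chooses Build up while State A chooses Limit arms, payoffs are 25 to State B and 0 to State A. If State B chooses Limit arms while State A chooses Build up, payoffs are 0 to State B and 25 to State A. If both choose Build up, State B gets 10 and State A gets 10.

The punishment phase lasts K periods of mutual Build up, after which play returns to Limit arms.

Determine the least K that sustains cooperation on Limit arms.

No profitable deviation requires (17−10)(β+…+β^K) ≥ 25−17, i.e. β+…+β^K ≥ 8/7 ≈ 1.1429.
With β = 5/6, the partial sums are K=1: 0.8333, K=2: 1.5278.
K = 2 is the first length at which the sum reaches 1.1429.

2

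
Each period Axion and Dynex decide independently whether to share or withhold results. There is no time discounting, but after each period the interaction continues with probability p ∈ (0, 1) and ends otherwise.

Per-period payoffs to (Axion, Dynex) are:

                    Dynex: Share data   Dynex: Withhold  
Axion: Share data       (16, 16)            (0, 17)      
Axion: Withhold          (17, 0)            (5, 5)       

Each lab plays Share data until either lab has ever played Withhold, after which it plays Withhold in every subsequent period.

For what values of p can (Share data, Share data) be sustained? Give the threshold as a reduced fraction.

1/12

With no time discounting, the continuation probability p plays the role of the discount factor.
Grim-trigger IC: 16/(1−p) ≥ 17 + 5p/(1−p) ⇒ p ≥ (17−16)/(17−5) = 1/12.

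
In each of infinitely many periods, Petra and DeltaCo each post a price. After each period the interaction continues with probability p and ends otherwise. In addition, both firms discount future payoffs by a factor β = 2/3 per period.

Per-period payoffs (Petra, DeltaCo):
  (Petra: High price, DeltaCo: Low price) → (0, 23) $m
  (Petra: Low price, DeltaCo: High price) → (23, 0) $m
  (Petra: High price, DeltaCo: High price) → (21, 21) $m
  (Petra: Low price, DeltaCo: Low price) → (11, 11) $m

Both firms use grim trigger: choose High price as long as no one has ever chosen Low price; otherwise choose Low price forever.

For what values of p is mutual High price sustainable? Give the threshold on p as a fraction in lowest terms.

1/4

With continuation probability p and discount β, the effective per-period discount factor is βp.
Grim-trigger IC: βp ≥ (23−21)/(23−11) = 1/6.
So p ≥ (1/6)/(2/3) = 1/4.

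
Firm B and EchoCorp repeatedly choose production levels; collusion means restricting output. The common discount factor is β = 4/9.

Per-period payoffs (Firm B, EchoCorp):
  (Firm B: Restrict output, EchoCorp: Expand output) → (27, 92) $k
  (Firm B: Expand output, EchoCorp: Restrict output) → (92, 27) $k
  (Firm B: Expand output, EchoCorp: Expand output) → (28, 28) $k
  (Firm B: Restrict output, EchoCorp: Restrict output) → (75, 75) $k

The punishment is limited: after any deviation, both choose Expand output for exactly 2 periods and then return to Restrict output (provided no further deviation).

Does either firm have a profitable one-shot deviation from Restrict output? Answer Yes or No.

No

IC: β+…+β^2 ≥ (92−75)/(75−28) = 17/47.
At β = 4/9: partial sum = 0.6420 ≥ 0.3617. Cooperation sustainable.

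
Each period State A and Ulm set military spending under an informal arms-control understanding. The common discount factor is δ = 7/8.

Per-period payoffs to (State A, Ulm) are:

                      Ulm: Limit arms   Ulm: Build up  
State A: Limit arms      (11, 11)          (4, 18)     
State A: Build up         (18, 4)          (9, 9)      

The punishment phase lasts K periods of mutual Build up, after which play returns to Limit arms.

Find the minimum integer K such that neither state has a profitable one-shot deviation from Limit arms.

Need Σ_{k=1}^{K} δ^k ≥ (18−11)/(11−9) = 3.5000 at δ = 7/8.
At K = 5 the sum is 3.4096 < 3.5000; at K = 6 it is 3.8584 ≥ 3.5000.
So the minimum punishment length is K = 6.

6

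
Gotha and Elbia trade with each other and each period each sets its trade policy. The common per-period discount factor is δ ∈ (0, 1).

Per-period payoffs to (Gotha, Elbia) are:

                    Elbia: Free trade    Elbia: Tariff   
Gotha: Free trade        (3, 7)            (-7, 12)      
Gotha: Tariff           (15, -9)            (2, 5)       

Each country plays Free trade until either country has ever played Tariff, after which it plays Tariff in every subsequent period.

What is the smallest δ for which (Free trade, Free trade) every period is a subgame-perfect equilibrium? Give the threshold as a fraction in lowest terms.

Gotha's threshold: (15−3)/(15−2) = 12/13.
Elbia's threshold: (12−7)/(12−5) = 5/7.
12/13 > 5/7, so Gotha binds and δ* = 12/13.

12/13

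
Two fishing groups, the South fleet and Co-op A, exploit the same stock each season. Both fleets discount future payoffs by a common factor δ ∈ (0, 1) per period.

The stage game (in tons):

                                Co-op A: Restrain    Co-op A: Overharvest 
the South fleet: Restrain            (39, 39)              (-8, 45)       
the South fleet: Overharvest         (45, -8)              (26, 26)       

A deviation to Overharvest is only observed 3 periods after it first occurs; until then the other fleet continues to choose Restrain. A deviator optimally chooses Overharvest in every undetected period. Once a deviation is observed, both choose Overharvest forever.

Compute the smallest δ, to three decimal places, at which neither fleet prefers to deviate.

0.681

A deviator earns 45 for 3 periods, then 26 forever; cooperating earns 39 forever. Multiplying the IC by (1−δ):
39 ≥ 45(1−δ^3) + 26δ^3, so 19·δ^3 ≥ 6 and δ^3 ≥ 6/19.
δ ≥ (6/19)^(1/3) ≈ 0.681.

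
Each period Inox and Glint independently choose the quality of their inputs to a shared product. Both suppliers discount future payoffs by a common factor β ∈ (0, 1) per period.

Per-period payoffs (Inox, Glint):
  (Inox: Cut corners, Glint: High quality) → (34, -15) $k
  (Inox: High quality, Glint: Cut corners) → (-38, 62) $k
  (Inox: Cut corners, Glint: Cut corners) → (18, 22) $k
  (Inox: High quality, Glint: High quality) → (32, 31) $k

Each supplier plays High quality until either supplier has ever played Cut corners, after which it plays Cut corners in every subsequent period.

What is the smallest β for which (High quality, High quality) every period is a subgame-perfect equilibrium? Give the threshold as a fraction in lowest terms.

31/40

For Inox: deviation gain 34−32 = 2, per-period punishment loss 32−18 = 14. IC gives β ≥ 2/16 = 1/8.
For Glint: gain 31, loss 9 per period, so β ≥ 31/40.
The tighter constraint is Glint's, so cooperation needs β ≥ 31/40.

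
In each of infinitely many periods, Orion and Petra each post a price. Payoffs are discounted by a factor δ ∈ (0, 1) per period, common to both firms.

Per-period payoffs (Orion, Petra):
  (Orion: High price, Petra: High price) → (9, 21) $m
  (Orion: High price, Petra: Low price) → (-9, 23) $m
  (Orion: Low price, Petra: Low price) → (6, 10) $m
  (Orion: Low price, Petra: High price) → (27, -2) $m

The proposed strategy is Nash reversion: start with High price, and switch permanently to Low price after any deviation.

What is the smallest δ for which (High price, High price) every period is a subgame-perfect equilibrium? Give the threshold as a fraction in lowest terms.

For Orion: deviation gain 27−9 = 18, per-period punishment loss 9−6 = 3. IC gives δ ≥ 18/21 = 6/7.
For Petra: gain 2, loss 11 per period, so δ ≥ 2/13.
The tighter constraint is Orion's, so cooperation needs δ ≥ 6/7.

6/7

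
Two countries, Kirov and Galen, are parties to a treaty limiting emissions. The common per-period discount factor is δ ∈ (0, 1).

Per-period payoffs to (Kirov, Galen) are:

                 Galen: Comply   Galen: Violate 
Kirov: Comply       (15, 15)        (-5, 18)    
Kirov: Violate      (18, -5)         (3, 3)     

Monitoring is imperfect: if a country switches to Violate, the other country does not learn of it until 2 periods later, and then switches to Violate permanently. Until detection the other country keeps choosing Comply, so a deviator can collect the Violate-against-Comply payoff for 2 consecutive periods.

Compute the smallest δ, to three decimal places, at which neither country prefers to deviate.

0.447

The best deviation is to choose Violate for all 2 undetected periods, earning 18 each, then 3 forever once detected.
Deviation value: 18(1−δ^2)/(1−δ) + 3δ^2/(1−δ); cooperation value: 15/(1−δ).
IC: 15 ≥ 18(1−δ^2) + 3δ^2 = 18 − 15δ^2.
So δ^2 ≥ 3/15 = 1/5, giving δ ≥ (1/5)^(1/2) ≈ 0.447.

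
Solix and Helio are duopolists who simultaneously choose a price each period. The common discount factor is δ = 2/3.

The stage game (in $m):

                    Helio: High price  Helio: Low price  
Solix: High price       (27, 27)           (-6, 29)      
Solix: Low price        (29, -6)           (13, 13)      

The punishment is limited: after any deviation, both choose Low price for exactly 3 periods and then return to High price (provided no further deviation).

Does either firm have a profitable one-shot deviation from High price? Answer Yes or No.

No

A one-shot deviation gives 29 now, then 13 for 3 periods, then back to 27.
Gain from deviating: (29−27) today; loss: (27−13) in each of the next 3 periods.
No-deviation condition: (27−13)(δ+…+δ^3) ≥ 29−27, i.e. δ+…+δ^3 ≥ 1/7.
At δ = 2/3: δ+…+δ^3 = 1.4074 ≥ 0.1429.
So cooperation is sustainable.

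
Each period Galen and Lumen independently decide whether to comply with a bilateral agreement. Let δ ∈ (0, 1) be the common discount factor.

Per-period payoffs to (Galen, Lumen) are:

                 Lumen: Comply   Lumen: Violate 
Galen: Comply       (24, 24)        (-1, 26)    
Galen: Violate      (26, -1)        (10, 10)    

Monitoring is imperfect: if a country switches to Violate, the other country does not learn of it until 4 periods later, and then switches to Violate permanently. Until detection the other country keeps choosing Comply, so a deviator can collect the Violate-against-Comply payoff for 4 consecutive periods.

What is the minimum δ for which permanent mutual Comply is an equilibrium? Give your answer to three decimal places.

The best deviation is to choose Violate for all 4 undetected periods, earning 26 each, then 10 forever once detected.
Deviation value: 26(1−δ^4)/(1−δ) + 10δ^4/(1−δ); cooperation value: 24/(1−δ).
IC: 24 ≥ 26(1−δ^4) + 10δ^4 = 26 − 16δ^4.
So δ^4 ≥ 2/16 = 1/8, giving δ ≥ (1/8)^(1/4) ≈ 0.595.

0.595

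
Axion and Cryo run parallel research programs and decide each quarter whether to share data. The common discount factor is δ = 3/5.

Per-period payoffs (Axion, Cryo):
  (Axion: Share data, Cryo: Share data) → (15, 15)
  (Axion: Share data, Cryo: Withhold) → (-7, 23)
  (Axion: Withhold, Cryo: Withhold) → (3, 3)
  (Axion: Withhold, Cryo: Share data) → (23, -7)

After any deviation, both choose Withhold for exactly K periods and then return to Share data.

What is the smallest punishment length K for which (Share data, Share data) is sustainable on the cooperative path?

2

No profitable deviation requires (15−3)(δ+…+δ^K) ≥ 23−15, i.e. δ+…+δ^K ≥ 2/3 ≈ 0.6667.
With δ = 3/5, the partial sums are K=1: 0.6000, K=2: 0.9600.
K = 2 is the first length at which the sum reaches 0.6667.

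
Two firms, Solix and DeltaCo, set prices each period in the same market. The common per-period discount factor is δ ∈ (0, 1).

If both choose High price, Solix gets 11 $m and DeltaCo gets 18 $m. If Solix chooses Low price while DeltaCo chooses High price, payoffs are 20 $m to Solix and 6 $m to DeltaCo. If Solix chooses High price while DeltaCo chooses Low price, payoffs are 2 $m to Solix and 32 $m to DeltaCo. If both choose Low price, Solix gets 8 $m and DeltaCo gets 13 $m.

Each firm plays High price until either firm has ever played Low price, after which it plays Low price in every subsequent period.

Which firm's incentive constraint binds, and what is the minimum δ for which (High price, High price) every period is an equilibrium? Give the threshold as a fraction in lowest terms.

Solix's threshold: (20−11)/(20−8) = 3/4.
DeltaCo's threshold: (32−18)/(32−13) = 14/19.
3/4 > 14/19, so Solix binds and δ* = 3/4.

Solix; δ ≥ 3/4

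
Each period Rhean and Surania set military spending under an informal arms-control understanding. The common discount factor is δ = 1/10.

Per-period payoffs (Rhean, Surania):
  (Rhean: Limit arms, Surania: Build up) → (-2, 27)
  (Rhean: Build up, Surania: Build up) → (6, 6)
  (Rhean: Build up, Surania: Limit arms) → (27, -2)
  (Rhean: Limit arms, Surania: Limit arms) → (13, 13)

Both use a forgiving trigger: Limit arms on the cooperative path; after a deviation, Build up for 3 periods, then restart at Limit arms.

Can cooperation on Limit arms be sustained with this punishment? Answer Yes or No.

IC: δ+…+δ^3 ≥ (27−13)/(13−6) = 2.
At δ = 1/10: partial sum = 0.1110 < 2.0000. Cooperation not sustainable.

No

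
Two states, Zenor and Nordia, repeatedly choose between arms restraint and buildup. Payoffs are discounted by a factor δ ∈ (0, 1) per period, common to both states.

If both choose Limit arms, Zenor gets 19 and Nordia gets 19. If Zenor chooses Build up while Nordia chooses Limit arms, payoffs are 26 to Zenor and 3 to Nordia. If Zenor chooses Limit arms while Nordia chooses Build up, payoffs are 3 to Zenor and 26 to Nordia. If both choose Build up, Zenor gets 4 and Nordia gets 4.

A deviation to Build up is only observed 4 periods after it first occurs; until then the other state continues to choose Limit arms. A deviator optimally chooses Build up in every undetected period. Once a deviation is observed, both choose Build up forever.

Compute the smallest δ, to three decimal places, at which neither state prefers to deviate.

The best deviation is to choose Build up for all 4 undetected periods, earning 26 each, then 4 forever once detected.
Deviation value: 26(1−δ^4)/(1−δ) + 4δ^4/(1−δ); cooperation value: 19/(1−δ).
IC: 19 ≥ 26(1−δ^4) + 4δ^4 = 26 − 22δ^4.
So δ^4 ≥ 7/22, giving δ ≥ (7/22)^(1/4) ≈ 0.751.

0.751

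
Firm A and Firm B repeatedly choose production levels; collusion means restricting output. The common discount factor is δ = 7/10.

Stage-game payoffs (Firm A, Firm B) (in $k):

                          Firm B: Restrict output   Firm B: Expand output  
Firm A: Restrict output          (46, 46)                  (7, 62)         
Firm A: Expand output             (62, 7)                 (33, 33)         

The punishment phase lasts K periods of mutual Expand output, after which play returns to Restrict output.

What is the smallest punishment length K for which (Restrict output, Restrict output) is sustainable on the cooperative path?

3

No profitable deviation requires (46−33)(δ+…+δ^K) ≥ 62−46, i.e. δ+…+δ^K ≥ 16/13 ≈ 1.2308.
With δ = 7/10, the partial sums are K=1: 0.7000, K=2: 1.1900, K=3: 1.5330.
K = 3 is the first length at which the sum reaches 1.2308.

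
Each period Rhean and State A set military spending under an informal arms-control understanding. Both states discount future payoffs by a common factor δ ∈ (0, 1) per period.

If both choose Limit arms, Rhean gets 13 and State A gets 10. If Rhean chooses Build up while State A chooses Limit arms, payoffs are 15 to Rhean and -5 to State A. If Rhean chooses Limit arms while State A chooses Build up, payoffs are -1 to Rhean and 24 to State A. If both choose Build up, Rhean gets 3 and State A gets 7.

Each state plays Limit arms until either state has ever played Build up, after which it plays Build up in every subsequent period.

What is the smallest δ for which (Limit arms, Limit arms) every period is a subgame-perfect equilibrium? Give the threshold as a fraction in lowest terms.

Rhean's threshold: (15−13)/(15−3) = 1/6.
State A's threshold: (24−10)/(24−7) = 14/17.
1/6 < 14/17, so State A binds and δ* = 14/17.

14/17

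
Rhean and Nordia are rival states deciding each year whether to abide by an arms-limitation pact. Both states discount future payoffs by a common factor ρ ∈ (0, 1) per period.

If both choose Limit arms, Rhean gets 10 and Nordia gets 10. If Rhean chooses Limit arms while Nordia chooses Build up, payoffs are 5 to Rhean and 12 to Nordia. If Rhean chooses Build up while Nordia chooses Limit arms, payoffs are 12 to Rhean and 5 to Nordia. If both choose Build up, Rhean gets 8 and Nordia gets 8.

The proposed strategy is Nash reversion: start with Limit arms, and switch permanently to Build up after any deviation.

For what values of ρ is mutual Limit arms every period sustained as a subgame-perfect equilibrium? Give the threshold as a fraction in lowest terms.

1/2

One-period gain from deviating is 12 − 10 = 2. The loss is 10 − 8 = 2 in every subsequent period, with present value 2·ρ/(1−ρ).
Deviation is unprofitable when 2·ρ/(1−ρ) ≥ 2, i.e. ρ/(1−ρ) ≥ 1.
Equivalently ρ ≥ 2/(2+2) = 1/2.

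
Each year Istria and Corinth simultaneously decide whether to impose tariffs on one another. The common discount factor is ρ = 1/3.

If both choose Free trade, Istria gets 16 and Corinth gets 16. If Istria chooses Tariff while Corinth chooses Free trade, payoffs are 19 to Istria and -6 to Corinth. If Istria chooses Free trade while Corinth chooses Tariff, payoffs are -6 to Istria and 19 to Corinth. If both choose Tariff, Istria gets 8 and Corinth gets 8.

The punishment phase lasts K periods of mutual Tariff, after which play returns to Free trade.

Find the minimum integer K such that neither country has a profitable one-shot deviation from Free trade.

No profitable deviation requires (16−8)(ρ+…+ρ^K) ≥ 19−16, i.e. ρ+…+ρ^K ≥ 3/8 ≈ 0.3750.
With ρ = 1/3, the partial sums are K=1: 0.3333, K=2: 0.4444.
K = 2 is the first length at which the sum reaches 0.3750.

2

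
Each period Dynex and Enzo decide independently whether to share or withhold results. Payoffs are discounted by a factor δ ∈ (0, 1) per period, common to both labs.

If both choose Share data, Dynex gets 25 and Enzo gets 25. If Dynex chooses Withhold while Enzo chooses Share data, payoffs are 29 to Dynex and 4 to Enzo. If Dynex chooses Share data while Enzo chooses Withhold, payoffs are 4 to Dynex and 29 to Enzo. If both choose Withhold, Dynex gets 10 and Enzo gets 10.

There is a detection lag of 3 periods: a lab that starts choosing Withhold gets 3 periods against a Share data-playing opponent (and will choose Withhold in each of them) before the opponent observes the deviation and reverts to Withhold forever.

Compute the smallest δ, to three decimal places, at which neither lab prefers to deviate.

0.595

Deviating for the 3 undetected periods gains 29−25 = 4 per period over cooperation, then loses 25−10 = 15 per period forever once punishment starts.
Gain: 4(1 + δ + … + δ^2); loss: 15·δ^3/(1−δ).
No profitable deviation ⇔ 4(1−δ^3) ≤ 15·δ^3, i.e. δ^3 ≥ 4/(4+15) = 4/19.
Hence δ ≥ (4/19)^(1/3) ≈ 0.595.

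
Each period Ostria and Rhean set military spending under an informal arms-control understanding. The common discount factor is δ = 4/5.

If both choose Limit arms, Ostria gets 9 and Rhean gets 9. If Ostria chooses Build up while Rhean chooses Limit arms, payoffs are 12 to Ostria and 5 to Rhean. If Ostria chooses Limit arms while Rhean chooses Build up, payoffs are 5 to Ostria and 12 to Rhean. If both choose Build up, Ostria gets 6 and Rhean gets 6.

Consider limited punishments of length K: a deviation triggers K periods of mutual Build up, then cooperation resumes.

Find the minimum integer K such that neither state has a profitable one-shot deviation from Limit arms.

2

No profitable deviation requires (9−6)(δ+…+δ^K) ≥ 12−9, i.e. δ+…+δ^K ≥ 1 ≈ 1.0000.
With δ = 4/5, the partial sums are K=1: 0.8000, K=2: 1.4400.
K = 2 is the first length at which the sum reaches 1.0000.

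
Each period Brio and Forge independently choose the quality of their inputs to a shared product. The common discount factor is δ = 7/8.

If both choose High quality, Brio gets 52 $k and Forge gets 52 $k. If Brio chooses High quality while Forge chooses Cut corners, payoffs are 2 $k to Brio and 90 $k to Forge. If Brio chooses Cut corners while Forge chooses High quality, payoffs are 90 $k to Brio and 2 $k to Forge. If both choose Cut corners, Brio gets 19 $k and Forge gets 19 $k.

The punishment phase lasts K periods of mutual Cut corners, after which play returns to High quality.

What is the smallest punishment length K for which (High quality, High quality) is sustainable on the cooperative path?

2

No profitable deviation requires (52−19)(δ+…+δ^K) ≥ 90−52, i.e. δ+…+δ^K ≥ 38/33 ≈ 1.1515.
With δ = 7/8, the partial sums are K=1: 0.8750, K=2: 1.6406.
K = 2 is the first length at which the sum reaches 1.1515.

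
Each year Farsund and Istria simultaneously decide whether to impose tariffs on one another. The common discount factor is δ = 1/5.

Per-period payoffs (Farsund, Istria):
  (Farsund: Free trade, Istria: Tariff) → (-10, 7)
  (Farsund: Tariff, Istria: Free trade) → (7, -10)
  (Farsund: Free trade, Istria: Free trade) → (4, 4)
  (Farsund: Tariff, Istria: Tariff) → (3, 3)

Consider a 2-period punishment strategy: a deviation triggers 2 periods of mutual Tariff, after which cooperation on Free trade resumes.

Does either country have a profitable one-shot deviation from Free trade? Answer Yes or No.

IC: δ+…+δ^2 ≥ (7−4)/(4−3) = 3.
At δ = 1/5: partial sum = 0.2400 < 3.0000. Cooperation not sustainable.

Yes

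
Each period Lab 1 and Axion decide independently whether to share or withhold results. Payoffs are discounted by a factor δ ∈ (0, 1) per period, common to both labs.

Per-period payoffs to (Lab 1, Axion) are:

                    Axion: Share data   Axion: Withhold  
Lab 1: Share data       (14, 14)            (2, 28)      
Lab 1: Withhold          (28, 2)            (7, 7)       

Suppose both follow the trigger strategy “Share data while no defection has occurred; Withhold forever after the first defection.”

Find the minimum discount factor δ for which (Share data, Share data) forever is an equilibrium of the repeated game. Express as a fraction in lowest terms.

2/3

One-period gain from deviating is 28 − 14 = 14. The loss is 14 − 7 = 7 in every subsequent period, with present value 7·δ/(1−δ).
Deviation is unprofitable when 7·δ/(1−δ) ≥ 14, i.e. δ/(1−δ) ≥ 2.
Equivalently δ ≥ 14/(14+7) = 2/3.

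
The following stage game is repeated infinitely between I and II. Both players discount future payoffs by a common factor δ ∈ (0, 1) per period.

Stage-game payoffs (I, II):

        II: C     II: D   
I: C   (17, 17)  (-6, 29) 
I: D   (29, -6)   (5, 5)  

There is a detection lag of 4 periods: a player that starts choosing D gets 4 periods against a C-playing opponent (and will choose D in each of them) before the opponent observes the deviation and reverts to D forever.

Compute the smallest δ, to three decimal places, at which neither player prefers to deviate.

0.841

Deviating for the 4 undetected periods gains 29−17 = 12 per period over cooperation, then loses 17−5 = 12 per period forever once punishment starts.
Gain: 12(1 + δ + … + δ^3); loss: 12·δ^4/(1−δ).
No profitable deviation ⇔ 12(1−δ^4) ≤ 12·δ^4, i.e. δ^4 ≥ 12/(12+12) = 1/2.
Hence δ ≥ (1/2)^(1/4) ≈ 0.841.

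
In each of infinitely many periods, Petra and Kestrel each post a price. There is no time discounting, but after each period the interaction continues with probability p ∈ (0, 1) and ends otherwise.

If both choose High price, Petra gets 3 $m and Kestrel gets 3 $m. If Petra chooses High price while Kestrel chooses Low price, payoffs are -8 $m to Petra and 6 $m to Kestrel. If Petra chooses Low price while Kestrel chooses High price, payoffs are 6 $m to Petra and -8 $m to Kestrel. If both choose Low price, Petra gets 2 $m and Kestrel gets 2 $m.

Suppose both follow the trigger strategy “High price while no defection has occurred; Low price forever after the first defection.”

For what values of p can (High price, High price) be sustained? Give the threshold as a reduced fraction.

3/4

Expected cooperation value is 3 + p·3 + p²·3 + … = 3/(1−p); deviation gives 6 + p·2/(1−p).
3 ≥ 6(1−p) + 2p ⇒ 4p ≥ 3 ⇒ p ≥ 3/4.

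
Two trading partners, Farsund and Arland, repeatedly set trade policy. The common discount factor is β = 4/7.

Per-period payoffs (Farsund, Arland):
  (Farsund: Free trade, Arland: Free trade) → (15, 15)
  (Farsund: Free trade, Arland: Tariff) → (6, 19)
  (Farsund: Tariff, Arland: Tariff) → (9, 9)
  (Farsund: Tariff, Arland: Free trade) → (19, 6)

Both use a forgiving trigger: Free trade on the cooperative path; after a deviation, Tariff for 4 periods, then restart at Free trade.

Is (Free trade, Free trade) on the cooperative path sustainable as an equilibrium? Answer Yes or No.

Yes

A one-shot deviation gives 19 now, then 9 for 4 periods, then back to 15.
Gain from deviating: (19−15) today; loss: (15−9) in each of the next 4 periods.
No-deviation condition: (15−9)(β+…+β^4) ≥ 19−15, i.e. β+…+β^4 ≥ 2/3.
At β = 4/7: β+…+β^4 = 1.1912 ≥ 0.6667.
So cooperation is sustainable.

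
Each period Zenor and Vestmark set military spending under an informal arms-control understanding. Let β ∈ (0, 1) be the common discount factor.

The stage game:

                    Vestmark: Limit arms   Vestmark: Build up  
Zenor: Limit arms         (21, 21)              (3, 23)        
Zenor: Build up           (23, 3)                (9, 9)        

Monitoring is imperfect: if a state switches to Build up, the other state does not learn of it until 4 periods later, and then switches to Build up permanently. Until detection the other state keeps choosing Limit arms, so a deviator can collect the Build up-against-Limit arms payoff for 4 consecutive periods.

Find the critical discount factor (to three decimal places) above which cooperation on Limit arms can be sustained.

Deviating for the 4 undetected periods gains 23−21 = 2 per period over cooperation, then loses 21−9 = 12 per period forever once punishment starts.
Gain: 2(1 + β + … + β^3); loss: 12·β^4/(1−β).
No profitable deviation ⇔ 2(1−β^4) ≤ 12·β^4, i.e. β^4 ≥ 2/(2+12) = 1/7.
Hence β ≥ (1/7)^(1/4) ≈ 0.615.

0.615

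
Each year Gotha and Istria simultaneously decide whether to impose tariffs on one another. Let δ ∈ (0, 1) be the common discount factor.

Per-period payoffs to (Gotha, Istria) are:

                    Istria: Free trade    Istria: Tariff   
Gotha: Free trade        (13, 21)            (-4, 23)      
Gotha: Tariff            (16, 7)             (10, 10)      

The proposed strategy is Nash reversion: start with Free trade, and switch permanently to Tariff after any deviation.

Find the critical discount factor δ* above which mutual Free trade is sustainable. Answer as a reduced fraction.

Gotha's threshold: (16−13)/(16−10) = 1/2.
Istria's threshold: (23−21)/(23−10) = 2/13.
1/2 > 2/13, so Gotha binds and δ* = 1/2.

1/2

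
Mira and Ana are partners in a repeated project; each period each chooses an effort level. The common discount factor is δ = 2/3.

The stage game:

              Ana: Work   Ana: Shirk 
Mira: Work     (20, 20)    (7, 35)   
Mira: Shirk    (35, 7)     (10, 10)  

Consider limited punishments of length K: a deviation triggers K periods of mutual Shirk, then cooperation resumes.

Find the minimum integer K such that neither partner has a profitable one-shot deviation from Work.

No profitable deviation requires (20−10)(δ+…+δ^K) ≥ 35−20, i.e. δ+…+δ^K ≥ 3/2 ≈ 1.5000.
With δ = 2/3, the partial sums are K=1: 0.6667, K=2: 1.1111, K=3: 1.4074, K=4: 1.6049.
K = 4 is the first length at which the sum reaches 1.5000.

4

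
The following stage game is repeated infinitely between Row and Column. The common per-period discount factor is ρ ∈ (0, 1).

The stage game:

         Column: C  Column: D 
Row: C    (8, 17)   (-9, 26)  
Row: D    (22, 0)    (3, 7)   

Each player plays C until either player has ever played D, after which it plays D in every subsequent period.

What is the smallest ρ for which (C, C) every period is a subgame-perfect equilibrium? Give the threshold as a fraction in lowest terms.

For Row: deviation gain 22−8 = 14, per-period punishment loss 8−3 = 5. IC gives ρ ≥ 14/19.
For Column: gain 9, loss 10 per period, so ρ ≥ 9/19.
The tighter constraint is Row's, so cooperation needs ρ ≥ 14/19.

14/19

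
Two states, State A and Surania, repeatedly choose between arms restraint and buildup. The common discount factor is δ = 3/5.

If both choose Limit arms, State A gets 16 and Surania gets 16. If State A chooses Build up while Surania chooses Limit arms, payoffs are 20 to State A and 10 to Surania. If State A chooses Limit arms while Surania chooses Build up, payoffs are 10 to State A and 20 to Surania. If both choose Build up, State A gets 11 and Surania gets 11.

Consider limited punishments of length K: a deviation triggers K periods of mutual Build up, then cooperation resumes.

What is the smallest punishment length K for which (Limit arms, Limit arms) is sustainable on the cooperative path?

2

IC: δ(1−δ^K)/(1−δ) ≥ (20−16)/(16−11) = 4/5.
With δ = 3/5: need 1 − δ^K ≥ 4/5·(1−3/5)/(3/5), i.e. δ^K ≤ 0.4667.
Since (3/5)^1 = 0.6000 and (3/5)^2 = 0.3600, the smallest such K is 2.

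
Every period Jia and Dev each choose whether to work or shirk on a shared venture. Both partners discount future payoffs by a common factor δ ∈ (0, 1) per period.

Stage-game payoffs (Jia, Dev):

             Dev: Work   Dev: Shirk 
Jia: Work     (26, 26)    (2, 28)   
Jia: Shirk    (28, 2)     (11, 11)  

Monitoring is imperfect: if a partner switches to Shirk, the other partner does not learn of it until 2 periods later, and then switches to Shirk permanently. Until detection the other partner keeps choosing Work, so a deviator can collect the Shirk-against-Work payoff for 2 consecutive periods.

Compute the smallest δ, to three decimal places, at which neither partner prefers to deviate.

0.343

Deviating for the 2 undetected periods gains 28−26 = 2 per period over cooperation, then loses 26−11 = 15 per period forever once punishment starts.
Gain: 2(1 + δ + … + δ^1); loss: 15·δ^2/(1−δ).
No profitable deviation ⇔ 2(1−δ^2) ≤ 15·δ^2, i.e. δ^2 ≥ 2/(2+15) = 2/17.
Hence δ ≥ (2/17)^(1/2) ≈ 0.343.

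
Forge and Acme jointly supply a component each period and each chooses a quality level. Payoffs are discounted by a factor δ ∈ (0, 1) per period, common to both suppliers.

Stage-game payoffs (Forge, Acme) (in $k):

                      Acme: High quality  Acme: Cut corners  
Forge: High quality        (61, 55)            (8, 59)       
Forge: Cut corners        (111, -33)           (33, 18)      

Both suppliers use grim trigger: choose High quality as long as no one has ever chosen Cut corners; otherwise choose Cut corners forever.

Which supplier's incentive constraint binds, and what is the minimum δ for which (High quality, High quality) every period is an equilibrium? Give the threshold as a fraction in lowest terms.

Forge; δ ≥ 25/39

For Forge: deviation gain 111−61 = 50, per-period punishment loss 61−33 = 28. IC gives δ ≥ 50/78 = 25/39.
For Acme: gain 4, loss 37 per period, so δ ≥ 4/41.
The tighter constraint is Forge's, so cooperation needs δ ≥ 25/39.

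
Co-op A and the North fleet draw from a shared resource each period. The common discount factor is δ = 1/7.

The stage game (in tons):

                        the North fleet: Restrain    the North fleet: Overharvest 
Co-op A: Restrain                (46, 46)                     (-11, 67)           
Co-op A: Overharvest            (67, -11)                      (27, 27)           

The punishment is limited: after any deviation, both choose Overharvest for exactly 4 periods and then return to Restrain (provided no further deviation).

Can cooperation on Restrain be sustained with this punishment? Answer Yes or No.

No

Comparing payoff streams over the 5 periods until play realigns: cooperate → 46(1+δ+…+δ^4); deviate → 67 + 27(δ+…+δ^4).
Cooperation is sustained iff (46−27)(δ+…+δ^4) ≥ 67−46.
δ+…+δ^4 = 1/7·(1−(1/7)^4)/(1−1/7) = 0.1666, and (67−46)/(46−27) = 1.1053.
0.1666 < 1.1053, so cooperation is not sustainable.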